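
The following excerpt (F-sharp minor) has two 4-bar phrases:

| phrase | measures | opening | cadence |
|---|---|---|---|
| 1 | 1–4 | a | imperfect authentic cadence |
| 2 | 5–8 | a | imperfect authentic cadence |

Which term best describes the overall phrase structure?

Both phrases have the same opening (a) and the same cadence (imperfect authentic cadence): the second is a restatement, not a consequent, so this is a repeated phrase rather than a period.

repeated phrase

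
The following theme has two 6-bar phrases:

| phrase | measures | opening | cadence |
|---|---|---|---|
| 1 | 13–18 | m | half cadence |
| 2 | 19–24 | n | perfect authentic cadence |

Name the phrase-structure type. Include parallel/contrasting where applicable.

contrasting period

Phrase 1 ends with a half cadence (weaker) and phrase 2 with a perfect authentic cadence (stronger): antecedent + consequent = a period.
The two phrases open with different material (m / n), so the period is contrasting.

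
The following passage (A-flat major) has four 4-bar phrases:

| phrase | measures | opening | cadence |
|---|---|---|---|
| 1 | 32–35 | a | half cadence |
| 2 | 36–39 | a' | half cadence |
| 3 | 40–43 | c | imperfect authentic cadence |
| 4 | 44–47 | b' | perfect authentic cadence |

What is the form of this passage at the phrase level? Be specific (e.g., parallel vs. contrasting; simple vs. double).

Four phrases in two halves: the first half (measures 32–39) ends with a half cadence, the second (mm. 40-47) with a perfect authentic cadence — a large antecedent–consequent pair, i.e. a double period.
Phrase 3 begins with different material from phrase 1, making it contrasting.

contrasting double period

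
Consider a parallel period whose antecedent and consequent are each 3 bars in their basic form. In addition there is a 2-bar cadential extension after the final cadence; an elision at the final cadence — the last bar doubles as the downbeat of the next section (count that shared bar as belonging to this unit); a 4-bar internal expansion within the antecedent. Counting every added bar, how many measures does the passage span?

12 measures

Basic parallel period: 3 + 3 = 6 bars.
6 (basic form) + 2 (cadential extension) + 4 (internal expansion) = 12.
The elision shares a bar with the next section but does not change this unit's count.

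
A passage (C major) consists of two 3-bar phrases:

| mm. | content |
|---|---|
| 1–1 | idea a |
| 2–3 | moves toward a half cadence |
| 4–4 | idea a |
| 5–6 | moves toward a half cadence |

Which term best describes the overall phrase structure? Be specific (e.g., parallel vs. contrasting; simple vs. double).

repeated phrase

Both phrases have the same opening (a) and the same cadence (half cadence): the second is a restatement, not a consequent, so this is a repeated phrase rather than a period.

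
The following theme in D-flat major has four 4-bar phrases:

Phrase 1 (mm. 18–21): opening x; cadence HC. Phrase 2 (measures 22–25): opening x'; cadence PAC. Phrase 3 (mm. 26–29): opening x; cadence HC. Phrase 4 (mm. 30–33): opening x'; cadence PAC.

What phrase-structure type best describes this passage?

The cadence pattern HC–PAC–HC–PAC is weak–strong twice, and phrases 3–4 restate phrases 1–2: a period heard twice, not a double period (which would end weakly at phrase 2).

repeated period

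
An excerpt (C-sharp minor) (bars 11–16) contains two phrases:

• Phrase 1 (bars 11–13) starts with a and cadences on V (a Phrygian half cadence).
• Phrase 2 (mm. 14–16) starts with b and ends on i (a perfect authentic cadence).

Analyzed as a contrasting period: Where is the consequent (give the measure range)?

measures 14–16

The antecedent is the phrase ending with the weaker cadence (Phrygian half cadence, phrase 1) and the consequent the one ending more conclusively (perfect authentic cadence, phrase 2); the consequent is mm. 14–16.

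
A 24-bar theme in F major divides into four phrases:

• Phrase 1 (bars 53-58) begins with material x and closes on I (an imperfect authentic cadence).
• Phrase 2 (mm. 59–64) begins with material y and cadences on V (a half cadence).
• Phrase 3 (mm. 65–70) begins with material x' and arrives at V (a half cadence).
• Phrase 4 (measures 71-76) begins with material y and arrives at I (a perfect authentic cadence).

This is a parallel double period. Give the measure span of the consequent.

measures 65–76

In a double period the first pair of phrases (ending half cadence) is the large antecedent and the second pair (ending perfect authentic cadence) is the large consequent; the consequent is measures 65–76.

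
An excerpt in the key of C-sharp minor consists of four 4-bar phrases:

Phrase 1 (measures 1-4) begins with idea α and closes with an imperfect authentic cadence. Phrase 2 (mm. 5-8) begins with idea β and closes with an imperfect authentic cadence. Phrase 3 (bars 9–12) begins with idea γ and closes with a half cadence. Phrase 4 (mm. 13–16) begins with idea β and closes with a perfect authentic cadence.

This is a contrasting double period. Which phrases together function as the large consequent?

In a double period the first pair of phrases (ending imperfect authentic cadence) is the large antecedent and the second pair (ending perfect authentic cadence) is the large consequent; the consequent is phrases 3 and 4.

phrases 3 and 4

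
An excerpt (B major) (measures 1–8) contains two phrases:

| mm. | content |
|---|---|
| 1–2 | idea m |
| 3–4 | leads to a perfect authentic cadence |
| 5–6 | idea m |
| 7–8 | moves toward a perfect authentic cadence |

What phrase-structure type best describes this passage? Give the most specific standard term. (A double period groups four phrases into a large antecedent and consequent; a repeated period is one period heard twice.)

repeated phrase

Both phrases have the same opening (m) and the same cadence (perfect authentic cadence): the second is a restatement, not a consequent, so this is a repeated phrase rather than a period.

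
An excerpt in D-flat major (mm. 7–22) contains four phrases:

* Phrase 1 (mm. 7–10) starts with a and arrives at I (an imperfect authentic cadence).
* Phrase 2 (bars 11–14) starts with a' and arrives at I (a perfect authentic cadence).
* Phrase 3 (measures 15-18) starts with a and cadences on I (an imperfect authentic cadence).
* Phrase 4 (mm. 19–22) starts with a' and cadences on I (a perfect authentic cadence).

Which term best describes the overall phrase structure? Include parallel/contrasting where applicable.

repeated period

The cadence pattern IAC–PAC–IAC–PAC is weak–strong twice, and phrases 3–4 restate phrases 1–2: a period heard twice, not a double period (which would end weakly at phrase 2).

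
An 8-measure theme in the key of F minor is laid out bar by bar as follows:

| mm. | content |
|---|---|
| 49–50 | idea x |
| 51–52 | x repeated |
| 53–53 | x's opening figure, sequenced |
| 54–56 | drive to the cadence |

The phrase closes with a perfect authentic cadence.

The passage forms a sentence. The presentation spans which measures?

The presentation of a sentence is the basic idea (mm. 49-50) plus its repetition (bars 51-52); the presentation is therefore measures 49–52.

measures 49–52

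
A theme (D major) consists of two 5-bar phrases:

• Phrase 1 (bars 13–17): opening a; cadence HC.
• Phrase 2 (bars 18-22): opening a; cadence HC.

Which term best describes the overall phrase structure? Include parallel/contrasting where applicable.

Both phrases have the same opening (a) and the same cadence (half cadence): the second is a restatement, not a consequent, so this is a repeated phrase rather than a period.

repeated phrase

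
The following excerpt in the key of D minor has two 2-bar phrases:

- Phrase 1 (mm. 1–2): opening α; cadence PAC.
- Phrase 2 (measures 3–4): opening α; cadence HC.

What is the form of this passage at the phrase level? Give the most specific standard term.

The second phrase closes with a half cadence, which is not stronger than the first phrase's perfect authentic cadence; without a weak→strong cadential pair there is no antecedent–consequent relationship, so this is a phrase group rather than a period.

phrase group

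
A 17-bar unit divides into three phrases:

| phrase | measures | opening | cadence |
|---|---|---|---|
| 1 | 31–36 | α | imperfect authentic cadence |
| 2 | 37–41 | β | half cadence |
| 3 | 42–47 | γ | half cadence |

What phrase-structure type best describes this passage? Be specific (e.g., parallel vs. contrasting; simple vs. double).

The final phrase closes with a half cadence, which is not stronger than the preceding half cadence; the 3 phrases lack an overall antecedent–consequent design and so form a phrase group.

phrase group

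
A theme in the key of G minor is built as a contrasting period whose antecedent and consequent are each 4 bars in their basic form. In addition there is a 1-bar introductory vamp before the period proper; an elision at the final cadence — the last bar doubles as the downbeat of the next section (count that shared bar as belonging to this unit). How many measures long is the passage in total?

9 measures

Basic contrasting period: 4 + 4 = 8 bars.
8 (basic form) + 1 (introduction) = 9.
The elision shares a bar with the next section but does not change this unit's count.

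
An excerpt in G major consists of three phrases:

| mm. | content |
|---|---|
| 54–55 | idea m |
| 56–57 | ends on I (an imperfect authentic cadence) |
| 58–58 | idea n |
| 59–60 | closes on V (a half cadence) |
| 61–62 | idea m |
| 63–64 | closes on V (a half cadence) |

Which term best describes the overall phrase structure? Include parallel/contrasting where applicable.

The final phrase closes with a half cadence, which is not stronger than the preceding half cadence; the 3 phrases lack an overall antecedent–consequent design and so form a phrase group.

phrase group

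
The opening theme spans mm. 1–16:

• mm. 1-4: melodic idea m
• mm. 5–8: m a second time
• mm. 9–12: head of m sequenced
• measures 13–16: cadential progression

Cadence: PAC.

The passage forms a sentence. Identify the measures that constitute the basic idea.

The presentation of a sentence is the basic idea (mm. 1–4) plus its repetition (measures 5–8); the basic idea is therefore mm. 1–4.

measures 1–4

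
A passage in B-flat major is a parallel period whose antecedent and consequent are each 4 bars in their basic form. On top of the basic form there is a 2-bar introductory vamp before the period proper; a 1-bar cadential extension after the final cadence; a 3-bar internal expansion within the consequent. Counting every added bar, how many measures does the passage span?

Basic parallel period: 4 + 4 = 8 bars.
8 (basic form) + 2 (introduction) + 1 (cadential extension) + 3 (internal expansion) = 14.

14 measures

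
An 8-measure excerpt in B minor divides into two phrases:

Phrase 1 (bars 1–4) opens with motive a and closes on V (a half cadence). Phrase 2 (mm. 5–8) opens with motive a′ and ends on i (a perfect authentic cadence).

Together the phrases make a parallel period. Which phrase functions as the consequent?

phrase 2

The phrase ending with the weaker cadence (half cadence) is the antecedent; the one ending more conclusively (perfect authentic cadence) is the consequent. The consequent is phrase 2.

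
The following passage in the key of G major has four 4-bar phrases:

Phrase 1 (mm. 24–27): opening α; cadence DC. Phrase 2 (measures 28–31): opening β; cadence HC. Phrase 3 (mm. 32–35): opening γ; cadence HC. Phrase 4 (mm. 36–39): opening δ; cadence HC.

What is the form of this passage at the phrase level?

phrase group

Phrase 4 ends with a half cadence, no stronger than phrase 2's half cadence, so the four phrases do not form a double period; nor do phrases 3–4 duplicate 1–2, so it is not a repeated period. With no phrase reaching a conclusive cadence, the passage is a phrase group.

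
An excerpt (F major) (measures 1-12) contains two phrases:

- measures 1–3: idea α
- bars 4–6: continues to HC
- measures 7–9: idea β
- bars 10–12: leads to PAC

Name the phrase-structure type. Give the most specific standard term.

contrasting period

Phrase 1 ends with a half cadence (weaker) and phrase 2 with a perfect authentic cadence (stronger): antecedent + consequent = a period.
The two phrases open with different material (α / β), so the period is contrasting.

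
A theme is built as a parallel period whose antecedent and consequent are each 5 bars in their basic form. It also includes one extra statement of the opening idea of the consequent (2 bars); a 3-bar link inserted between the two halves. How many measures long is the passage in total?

Basic parallel period: 5 + 5 = 10 bars.
10 (basic form) + 2 (extra statement) + 3 (link) = 15.

15 measures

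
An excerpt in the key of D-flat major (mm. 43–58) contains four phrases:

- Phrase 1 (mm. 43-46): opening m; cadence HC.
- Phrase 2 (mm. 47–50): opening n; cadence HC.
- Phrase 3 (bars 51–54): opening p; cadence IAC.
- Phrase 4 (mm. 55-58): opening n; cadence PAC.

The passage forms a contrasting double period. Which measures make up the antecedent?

In a double period the first pair of phrases (ending half cadence) is the large antecedent and the second pair (ending perfect authentic cadence) is the large consequent; the antecedent is measures 43–50.

measures 43–50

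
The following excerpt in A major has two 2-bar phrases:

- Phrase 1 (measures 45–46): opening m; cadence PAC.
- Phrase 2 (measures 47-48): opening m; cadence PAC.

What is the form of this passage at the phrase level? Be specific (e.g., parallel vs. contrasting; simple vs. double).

repeated phrase

Both phrases have the same opening (m) and the same cadence (perfect authentic cadence): the second is a restatement, not a consequent, so this is a repeated phrase rather than a period.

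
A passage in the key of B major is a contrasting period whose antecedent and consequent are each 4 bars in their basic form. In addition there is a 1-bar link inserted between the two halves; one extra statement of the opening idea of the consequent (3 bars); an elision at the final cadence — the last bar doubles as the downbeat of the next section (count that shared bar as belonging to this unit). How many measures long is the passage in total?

Basic contrasting period: 4 + 4 = 8 bars.
8 (basic form) + 1 (link) + 3 (extra statement) = 12.
The elision shares a bar with the next section but does not change this unit's count.

12 measures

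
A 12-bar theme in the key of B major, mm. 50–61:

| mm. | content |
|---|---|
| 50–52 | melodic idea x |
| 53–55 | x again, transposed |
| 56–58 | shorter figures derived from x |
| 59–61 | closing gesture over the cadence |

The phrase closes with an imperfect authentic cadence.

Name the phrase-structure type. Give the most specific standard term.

Basic idea (measures 50–52) + its repetition (mm. 53-55) form the presentation; fragmentation and cadence (measures 56–61) form the continuation — the 12-bar whole is a sentence.

sentence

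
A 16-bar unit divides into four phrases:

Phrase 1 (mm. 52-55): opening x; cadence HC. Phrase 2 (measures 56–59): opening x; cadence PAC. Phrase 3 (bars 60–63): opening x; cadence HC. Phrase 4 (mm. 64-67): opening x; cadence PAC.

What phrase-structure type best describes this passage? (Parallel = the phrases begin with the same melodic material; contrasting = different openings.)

repeated period

The cadence pattern HC–PAC–HC–PAC is weak–strong twice, and phrases 3–4 restate phrases 1–2: a period heard twice, not a double period (which would end weakly at phrase 2).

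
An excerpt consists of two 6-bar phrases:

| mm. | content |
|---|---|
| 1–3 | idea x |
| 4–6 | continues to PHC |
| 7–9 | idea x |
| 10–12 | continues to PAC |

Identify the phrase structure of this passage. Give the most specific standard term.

Phrase 1 ends with a Phrygian half cadence (weaker) and phrase 2 with a perfect authentic cadence (stronger): antecedent + consequent = a period.
The two phrases open with the same material (x / x), so the period is parallel.

parallel period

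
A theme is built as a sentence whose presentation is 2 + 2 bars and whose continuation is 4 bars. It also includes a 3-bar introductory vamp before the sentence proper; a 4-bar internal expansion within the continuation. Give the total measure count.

15 measures

Basic sentence: 2 + 2 + 4 = 8 bars.
8 (basic form) + 3 (introduction) + 4 (internal expansion) = 15.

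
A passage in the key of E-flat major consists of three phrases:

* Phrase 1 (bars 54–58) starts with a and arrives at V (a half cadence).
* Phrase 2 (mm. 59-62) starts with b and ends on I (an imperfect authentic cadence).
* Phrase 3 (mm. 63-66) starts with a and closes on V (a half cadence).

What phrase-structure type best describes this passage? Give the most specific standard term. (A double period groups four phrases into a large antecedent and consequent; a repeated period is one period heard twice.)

The final phrase closes with a half cadence, which is not stronger than the preceding imperfect authentic cadence; the 3 phrases lack an overall antecedent–consequent design and so form a phrase group.

phrase group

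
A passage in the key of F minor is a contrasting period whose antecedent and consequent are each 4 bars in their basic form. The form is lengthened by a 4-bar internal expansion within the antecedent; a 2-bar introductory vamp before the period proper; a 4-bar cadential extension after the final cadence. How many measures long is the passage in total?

18 measures

Basic contrasting period: 4 + 4 = 8 bars.
8 (basic form) + 4 (internal expansion) + 2 (introduction) + 4 (cadential extension) = 18.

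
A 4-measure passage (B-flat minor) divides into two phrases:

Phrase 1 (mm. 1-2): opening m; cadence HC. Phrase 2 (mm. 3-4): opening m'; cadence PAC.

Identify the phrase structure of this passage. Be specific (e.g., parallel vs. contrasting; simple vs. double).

Phrase 1 ends with a half cadence (weaker) and phrase 2 with a perfect authentic cadence (stronger): antecedent + consequent = a period.
The two phrases open with the same material (m / m'), so the period is parallel.

parallel period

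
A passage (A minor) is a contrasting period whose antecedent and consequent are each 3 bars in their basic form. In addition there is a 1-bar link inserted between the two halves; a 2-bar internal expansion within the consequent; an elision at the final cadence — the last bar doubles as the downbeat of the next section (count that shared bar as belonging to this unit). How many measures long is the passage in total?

9 measures

Basic contrasting period: 3 + 3 = 6 bars.
6 (basic form) + 1 (link) + 2 (internal expansion) = 9.
The elision shares a bar with the next section but does not change this unit's count.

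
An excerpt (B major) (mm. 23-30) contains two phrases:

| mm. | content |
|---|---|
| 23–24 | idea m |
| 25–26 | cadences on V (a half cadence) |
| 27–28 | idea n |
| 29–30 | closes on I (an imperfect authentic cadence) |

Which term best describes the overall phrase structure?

Phrase 1 ends with a half cadence (weaker) and phrase 2 with an imperfect authentic cadence (stronger): antecedent + consequent = a period.
The two phrases open with different material (m / n), so the period is contrasting.

contrasting period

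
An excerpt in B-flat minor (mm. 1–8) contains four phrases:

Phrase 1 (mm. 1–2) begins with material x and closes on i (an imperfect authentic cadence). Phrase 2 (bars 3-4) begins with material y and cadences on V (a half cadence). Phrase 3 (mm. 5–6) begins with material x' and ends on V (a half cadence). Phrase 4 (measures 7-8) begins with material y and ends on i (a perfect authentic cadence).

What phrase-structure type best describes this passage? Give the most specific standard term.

parallel double period

Four phrases in two halves: the first half (measures 1–4) ends with a half cadence, the second (bars 5-8) with a perfect authentic cadence — a large antecedent–consequent pair, i.e. a double period.
Phrase 3 begins with the same material as phrase 1, making it parallel.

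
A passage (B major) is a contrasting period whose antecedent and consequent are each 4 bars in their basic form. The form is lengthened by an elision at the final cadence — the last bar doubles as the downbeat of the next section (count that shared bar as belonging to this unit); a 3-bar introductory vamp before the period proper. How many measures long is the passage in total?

11 measures

Basic contrasting period: 4 + 4 = 8 bars.
8 (basic form) + 3 (introduction) = 11.
The elision shares a bar with the next section but does not change this unit's count.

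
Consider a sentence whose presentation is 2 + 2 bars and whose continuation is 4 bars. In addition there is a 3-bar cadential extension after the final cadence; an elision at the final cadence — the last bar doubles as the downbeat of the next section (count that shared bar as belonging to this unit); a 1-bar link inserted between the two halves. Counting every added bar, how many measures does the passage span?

Basic sentence: 2 + 2 + 4 = 8 bars.
8 (basic form) + 3 (cadential extension) + 1 (link) = 12.
The elision shares a bar with the next section but does not change this unit's count.

12 measures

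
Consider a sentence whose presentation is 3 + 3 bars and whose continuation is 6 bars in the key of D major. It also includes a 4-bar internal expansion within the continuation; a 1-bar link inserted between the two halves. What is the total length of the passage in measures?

Basic sentence: 3 + 3 + 6 = 12 bars.
12 (basic form) + 4 (internal expansion) + 1 (link) = 17.

17 measures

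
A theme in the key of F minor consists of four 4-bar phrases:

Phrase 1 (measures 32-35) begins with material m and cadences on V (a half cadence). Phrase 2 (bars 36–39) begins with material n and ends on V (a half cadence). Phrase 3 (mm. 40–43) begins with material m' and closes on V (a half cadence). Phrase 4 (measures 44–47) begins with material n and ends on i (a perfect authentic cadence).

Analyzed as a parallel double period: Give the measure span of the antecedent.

In a double period the four phrases pair into a large antecedent (phrases 1–2, ending half cadence) and a large consequent (phrases 3–4, ending perfect authentic cadence). The antecedent spans mm. 32–39.

measures 32–39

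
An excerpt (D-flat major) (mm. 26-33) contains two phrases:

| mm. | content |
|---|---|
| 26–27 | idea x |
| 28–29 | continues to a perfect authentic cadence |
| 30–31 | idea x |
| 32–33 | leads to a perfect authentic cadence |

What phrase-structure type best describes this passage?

Both phrases have the same opening (x) and the same cadence (perfect authentic cadence): the second is a restatement, not a consequent, so this is a repeated phrase rather than a period.

repeated phrase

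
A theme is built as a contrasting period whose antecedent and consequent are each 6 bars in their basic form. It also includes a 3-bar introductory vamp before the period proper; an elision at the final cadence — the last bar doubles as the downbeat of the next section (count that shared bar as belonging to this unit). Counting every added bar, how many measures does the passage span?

15 measures

Basic contrasting period: 6 + 6 = 12 bars.
12 (basic form) + 3 (introduction) = 15.
The elision shares a bar with the next section but does not change this unit's count.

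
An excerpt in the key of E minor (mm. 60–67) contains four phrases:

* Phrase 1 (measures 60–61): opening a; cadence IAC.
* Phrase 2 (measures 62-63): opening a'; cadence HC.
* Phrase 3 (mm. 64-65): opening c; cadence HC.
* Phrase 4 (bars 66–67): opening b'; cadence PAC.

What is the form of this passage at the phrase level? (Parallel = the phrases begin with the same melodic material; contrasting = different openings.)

Four phrases in two halves: the first half (mm. 60-63) ends with a half cadence, the second (mm. 64–67) with a perfect authentic cadence — a large antecedent–consequent pair, i.e. a double period.
Phrase 3 begins with different material from phrase 1, making it contrasting.

contrasting double period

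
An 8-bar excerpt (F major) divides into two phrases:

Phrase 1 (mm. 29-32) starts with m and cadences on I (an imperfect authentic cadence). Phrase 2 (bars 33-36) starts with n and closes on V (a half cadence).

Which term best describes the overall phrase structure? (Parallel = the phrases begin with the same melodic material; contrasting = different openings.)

The second phrase closes with a half cadence, which is not stronger than the first phrase's imperfect authentic cadence; without a weak→strong cadential pair there is no antecedent–consequent relationship, so this is a phrase group rather than a period.

phrase group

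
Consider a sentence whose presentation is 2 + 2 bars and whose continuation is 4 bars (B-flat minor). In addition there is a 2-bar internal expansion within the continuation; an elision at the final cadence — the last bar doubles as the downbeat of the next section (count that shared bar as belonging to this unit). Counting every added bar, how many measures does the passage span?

10 measures

Basic sentence: 2 + 2 + 4 = 8 bars.
8 (basic form) + 2 (internal expansion) = 10.
The elision shares a bar with the next section but does not change this unit's count.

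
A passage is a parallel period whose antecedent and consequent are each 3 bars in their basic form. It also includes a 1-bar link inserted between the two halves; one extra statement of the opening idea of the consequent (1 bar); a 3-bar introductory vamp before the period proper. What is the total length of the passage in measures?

Basic parallel period: 3 + 3 = 6 bars.
6 (basic form) + 1 (link) + 1 (extra statement) + 3 (introduction) = 11.

11 measures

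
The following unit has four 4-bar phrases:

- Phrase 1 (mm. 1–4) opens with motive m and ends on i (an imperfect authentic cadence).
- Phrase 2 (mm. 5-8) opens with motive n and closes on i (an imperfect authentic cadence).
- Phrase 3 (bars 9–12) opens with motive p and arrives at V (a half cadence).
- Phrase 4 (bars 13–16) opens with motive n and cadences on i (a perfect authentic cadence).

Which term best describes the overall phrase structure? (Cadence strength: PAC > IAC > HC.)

Four phrases in two halves: the first half (mm. 1–8) ends with an imperfect authentic cadence, the second (mm. 9–16) with a perfect authentic cadence — a large antecedent–consequent pair, i.e. a double period.
Phrase 3 begins with different material from phrase 1, making it contrasting.

contrasting double period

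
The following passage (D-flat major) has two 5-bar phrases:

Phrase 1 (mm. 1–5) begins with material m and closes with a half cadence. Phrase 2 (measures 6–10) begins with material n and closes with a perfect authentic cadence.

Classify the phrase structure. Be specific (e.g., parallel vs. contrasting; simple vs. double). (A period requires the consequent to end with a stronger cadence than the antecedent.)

contrasting period

Phrase 1 ends with a half cadence (weaker) and phrase 2 with a perfect authentic cadence (stronger): antecedent + consequent = a period.
The two phrases open with different material (m / n), so the period is contrasting.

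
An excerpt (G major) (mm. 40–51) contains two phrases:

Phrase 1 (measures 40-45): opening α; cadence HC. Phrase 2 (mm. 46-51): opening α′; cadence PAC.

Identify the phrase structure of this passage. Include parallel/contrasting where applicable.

parallel period

Phrase 1 ends with a half cadence (weaker) and phrase 2 with a perfect authentic cadence (stronger): antecedent + consequent = a period.
The two phrases open with the same material (α / α′), so the period is parallel.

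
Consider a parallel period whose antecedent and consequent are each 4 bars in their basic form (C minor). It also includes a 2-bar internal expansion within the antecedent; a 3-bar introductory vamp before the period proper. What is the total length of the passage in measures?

Basic parallel period: 4 + 4 = 8 bars.
8 (basic form) + 2 (internal expansion) + 3 (introduction) = 13.

13 measures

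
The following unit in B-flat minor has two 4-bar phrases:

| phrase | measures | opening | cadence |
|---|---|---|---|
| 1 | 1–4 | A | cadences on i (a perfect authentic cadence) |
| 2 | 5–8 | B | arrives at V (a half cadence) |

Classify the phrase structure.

phrase group

The second phrase closes with a half cadence, which is not stronger than the first phrase's perfect authentic cadence; without a weak→strong cadential pair there is no antecedent–consequent relationship, so this is a phrase group rather than a period.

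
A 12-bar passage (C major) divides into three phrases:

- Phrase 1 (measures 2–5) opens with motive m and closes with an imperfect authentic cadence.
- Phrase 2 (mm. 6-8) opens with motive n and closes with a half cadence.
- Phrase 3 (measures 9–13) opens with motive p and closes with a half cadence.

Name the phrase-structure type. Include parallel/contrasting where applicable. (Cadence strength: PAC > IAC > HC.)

phrase group

The final phrase closes with a half cadence, which is not stronger than the preceding half cadence; the 3 phrases lack an overall antecedent–consequent design and so form a phrase group.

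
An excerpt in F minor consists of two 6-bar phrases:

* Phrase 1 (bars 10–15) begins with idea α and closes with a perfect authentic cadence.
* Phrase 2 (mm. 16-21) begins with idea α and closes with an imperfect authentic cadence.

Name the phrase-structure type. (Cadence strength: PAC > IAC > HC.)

The second phrase closes with an imperfect authentic cadence, which is not stronger than the first phrase's perfect authentic cadence; without a weak→strong cadential pair there is no antecedent–consequent relationship, so this is a phrase group rather than a period.

phrase group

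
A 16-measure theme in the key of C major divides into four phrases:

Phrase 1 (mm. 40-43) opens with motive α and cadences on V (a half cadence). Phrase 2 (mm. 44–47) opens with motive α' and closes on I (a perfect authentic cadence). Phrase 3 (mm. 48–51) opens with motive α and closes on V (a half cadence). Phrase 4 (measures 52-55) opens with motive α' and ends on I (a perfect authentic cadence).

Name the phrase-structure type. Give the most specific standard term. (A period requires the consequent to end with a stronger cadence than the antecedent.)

repeated period

The cadence pattern HC–PAC–HC–PAC is weak–strong twice, and phrases 3–4 restate phrases 1–2: a period heard twice, not a double period (which would end weakly at phrase 2).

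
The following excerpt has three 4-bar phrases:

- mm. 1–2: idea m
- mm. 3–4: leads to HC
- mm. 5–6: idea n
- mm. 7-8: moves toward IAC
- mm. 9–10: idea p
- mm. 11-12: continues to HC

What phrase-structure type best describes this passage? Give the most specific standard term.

phrase group

The final phrase closes with a half cadence, which is not stronger than the preceding imperfect authentic cadence; the 3 phrases lack an overall antecedent–consequent design and so form a phrase group.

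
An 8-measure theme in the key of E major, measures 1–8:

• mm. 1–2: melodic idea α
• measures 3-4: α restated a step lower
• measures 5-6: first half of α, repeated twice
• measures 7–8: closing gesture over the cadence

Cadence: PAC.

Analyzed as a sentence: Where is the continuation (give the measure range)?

After the presentation (bars 1-4), the continuation covers the fragmentation through the cadence: measures 5-8.

measures 5–8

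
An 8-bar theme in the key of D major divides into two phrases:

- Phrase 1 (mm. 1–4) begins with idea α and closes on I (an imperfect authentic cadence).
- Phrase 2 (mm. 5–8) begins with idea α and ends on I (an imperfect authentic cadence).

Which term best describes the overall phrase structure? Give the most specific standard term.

repeated phrase

Both phrases have the same opening (α) and the same cadence (imperfect authentic cadence): the second is a restatement, not a consequent, so this is a repeated phrase rather than a period.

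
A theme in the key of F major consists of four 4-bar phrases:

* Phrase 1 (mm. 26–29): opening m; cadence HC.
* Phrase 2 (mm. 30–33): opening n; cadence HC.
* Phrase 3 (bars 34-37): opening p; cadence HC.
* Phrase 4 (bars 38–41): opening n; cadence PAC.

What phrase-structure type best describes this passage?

contrasting double period

Four phrases in two halves: the first half (mm. 26–33) ends with a half cadence, the second (measures 34–41) with a perfect authentic cadence — a large antecedent–consequent pair, i.e. a double period.
Phrase 3 begins with different material from phrase 1, making it contrasting.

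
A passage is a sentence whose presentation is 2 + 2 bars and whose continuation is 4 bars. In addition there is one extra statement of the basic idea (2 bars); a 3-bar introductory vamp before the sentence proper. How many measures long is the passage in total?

Basic sentence: 2 + 2 + 4 = 8 bars.
8 (basic form) + 2 (extra statement) + 3 (introduction) = 13.

13 measures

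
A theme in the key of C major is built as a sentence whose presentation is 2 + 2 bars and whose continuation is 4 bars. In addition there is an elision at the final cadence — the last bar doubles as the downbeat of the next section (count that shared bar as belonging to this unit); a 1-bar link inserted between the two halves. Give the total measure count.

Basic sentence: 2 + 2 + 4 = 8 bars.
8 (basic form) + 1 (link) = 9.
The elision shares a bar with the next section but does not change this unit's count.

9 measures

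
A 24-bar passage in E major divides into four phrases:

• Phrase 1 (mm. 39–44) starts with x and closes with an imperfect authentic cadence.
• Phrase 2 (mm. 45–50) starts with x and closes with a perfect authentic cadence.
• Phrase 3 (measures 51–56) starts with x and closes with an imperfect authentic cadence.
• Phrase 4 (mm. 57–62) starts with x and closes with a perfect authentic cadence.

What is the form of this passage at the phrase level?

The cadence pattern IAC–PAC–IAC–PAC is weak–strong twice, and phrases 3–4 restate phrases 1–2: a period heard twice, not a double period (which would end weakly at phrase 2).

repeated period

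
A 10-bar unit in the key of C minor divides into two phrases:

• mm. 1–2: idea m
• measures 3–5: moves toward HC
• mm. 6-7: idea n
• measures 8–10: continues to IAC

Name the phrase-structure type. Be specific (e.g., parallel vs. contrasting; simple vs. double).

Phrase 1 ends with a half cadence (weaker) and phrase 2 with an imperfect authentic cadence (stronger): antecedent + consequent = a period.
The two phrases open with different material (m / n), so the period is contrasting.

contrasting period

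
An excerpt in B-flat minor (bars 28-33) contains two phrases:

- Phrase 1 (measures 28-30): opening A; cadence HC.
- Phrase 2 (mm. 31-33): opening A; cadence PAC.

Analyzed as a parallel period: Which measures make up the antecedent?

measures 28–30

The antecedent is the phrase ending with the weaker cadence (half cadence, phrase 1) and the consequent the one ending more conclusively (perfect authentic cadence, phrase 2); the antecedent is measures 28–30.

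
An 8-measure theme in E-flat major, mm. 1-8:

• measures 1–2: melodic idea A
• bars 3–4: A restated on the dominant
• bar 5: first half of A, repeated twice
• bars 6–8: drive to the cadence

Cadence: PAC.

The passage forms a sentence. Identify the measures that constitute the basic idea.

measures 1–2

The presentation of a sentence is the basic idea (mm. 1–2) plus its repetition (mm. 3-4); the basic idea is therefore measures 1–2.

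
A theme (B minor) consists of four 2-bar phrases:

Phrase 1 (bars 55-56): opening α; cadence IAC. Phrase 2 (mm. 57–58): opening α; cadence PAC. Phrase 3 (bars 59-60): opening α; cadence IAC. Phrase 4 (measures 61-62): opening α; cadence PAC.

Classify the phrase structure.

The cadence pattern IAC–PAC–IAC–PAC is weak–strong twice, and phrases 3–4 restate phrases 1–2: a period heard twice, not a double period (which would end weakly at phrase 2).

repeated period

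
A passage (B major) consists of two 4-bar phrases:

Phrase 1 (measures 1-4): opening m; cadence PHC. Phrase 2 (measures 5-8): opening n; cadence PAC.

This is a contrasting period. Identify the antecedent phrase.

phrase 1

The phrase ending with the weaker cadence (Phrygian half cadence) is the antecedent; the one ending more conclusively (perfect authentic cadence) is the consequent. The antecedent is phrase 1.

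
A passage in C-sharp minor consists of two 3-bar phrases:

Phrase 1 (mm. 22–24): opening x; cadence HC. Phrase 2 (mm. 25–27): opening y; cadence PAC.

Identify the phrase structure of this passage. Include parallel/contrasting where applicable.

contrasting period

Phrase 1 ends with a half cadence (weaker) and phrase 2 with a perfect authentic cadence (stronger): antecedent + consequent = a period.
The two phrases open with different material (x / y), so the period is contrasting.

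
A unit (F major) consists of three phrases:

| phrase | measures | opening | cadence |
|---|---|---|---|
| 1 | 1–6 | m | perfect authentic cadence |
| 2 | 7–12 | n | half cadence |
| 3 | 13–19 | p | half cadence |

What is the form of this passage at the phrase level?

The final phrase closes with a half cadence, which is not stronger than the preceding half cadence; the 3 phrases lack an overall antecedent–consequent design and so form a phrase group.

phrase group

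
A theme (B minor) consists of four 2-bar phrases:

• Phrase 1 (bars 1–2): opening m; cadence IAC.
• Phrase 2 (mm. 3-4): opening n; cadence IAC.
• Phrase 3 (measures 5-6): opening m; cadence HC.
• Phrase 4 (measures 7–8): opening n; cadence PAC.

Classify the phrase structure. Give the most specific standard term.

parallel double period

Four phrases in two halves: the first half (bars 1-4) ends with an imperfect authentic cadence, the second (mm. 5–8) with a perfect authentic cadence — a large antecedent–consequent pair, i.e. a double period.
Phrase 3 begins with the same material as phrase 1, making it parallel.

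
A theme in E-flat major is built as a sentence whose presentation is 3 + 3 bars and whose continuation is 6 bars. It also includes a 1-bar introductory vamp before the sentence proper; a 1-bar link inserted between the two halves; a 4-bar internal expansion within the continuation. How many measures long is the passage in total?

18 measures

Basic sentence: 3 + 3 + 6 = 12 bars.
12 (basic form) + 1 (introduction) + 1 (link) + 4 (internal expansion) = 18.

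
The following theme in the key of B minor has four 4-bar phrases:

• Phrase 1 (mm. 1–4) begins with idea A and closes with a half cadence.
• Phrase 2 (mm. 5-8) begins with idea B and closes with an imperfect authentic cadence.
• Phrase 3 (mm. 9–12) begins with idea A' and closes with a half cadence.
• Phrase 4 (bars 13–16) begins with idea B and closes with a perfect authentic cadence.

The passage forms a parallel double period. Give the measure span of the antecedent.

measures 1–8

In a double period the first pair of phrases (ending imperfect authentic cadence) is the large antecedent and the second pair (ending perfect authentic cadence) is the large consequent; the antecedent is measures 1–8.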